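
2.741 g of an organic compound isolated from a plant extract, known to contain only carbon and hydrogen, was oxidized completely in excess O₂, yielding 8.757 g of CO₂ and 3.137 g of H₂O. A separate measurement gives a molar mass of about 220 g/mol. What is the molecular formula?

C16H28

mol C = 8.757 g CO₂ ÷ 44.009 g/mol = 0.19898 mol
mol H = 2 × 3.137 g H₂O ÷ 18.015 g/mol = 0.34827 mol
Divide by the smallest (0.19898 mol): C 1.000, H 1.750
Multiplying each by 4 gives whole numbers: C 4.00, H 7.00
Empirical formula: C4H7
Empirical-formula mass = 55.10 g/mol; 220 ÷ 55.10 ≈ 4, so the molecular formula is C16H28.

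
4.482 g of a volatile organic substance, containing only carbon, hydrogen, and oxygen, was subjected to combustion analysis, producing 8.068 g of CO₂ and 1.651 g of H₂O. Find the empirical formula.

C7H7O5

mol C = 8.068 g CO₂ ÷ 44.009 g/mol = 0.18333 mol
mol H = 2 × 1.651 g H₂O ÷ 18.015 g/mol = 0.18329 mol
mass O = 4.482 − (2.2019 + 0.18476) = 2.0953 g → mol O = 2.0953 ÷ 15.999 = 0.13097 mol
Divide by the smallest (0.13097 mol): C 1.400, H 1.400, O 1.000
Multiplying each by 5 gives whole numbers: C 7.00, H 7.00, O 5.00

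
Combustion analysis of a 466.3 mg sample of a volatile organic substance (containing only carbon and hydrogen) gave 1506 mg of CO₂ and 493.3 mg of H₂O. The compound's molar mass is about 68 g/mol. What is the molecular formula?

C5H8

mol C = 1.506 g CO₂ ÷ 44.009 g/mol = 0.034220 mol
mol H = 2 × 0.4933 g H₂O ÷ 18.015 g/mol = 0.054765 mol
Divide by the smallest (0.034220 mol): C 1.000, H 1.600
Multiplying each by 5 gives whole numbers: C 5.00, H 8.00
Empirical formula: C5H8
Empirical-formula mass = 68.12 g/mol; 68 ÷ 68.12 ≈ 1, so the molecular formula is C5H8.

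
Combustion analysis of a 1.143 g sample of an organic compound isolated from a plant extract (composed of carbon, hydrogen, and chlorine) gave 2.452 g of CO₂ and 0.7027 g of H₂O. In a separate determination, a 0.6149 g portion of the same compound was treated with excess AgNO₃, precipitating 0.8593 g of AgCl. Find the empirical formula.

mol C = 2.452 g CO₂ ÷ 44.009 g/mol = 0.055716 mol
mol H = 2 × 0.7027 g H₂O ÷ 18.015 g/mol = 0.078013 mol
From the AgCl data: mol Cl per gram of compound = (0.8593 ÷ 143.318) ÷ 0.6149 = 0.0097508 mol/g, so in the 1.143 g combustion sample mol Cl = 0.011145 mol
Divide by the smallest (0.011145 mol): C 4.999, H 7.000, Cl 1.000

C5H7Cl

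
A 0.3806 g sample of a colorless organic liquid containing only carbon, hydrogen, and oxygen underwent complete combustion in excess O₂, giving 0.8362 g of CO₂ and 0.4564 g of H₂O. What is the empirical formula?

C3H8O

mol C = 0.8362 g CO₂ ÷ 44.009 g/mol = 0.019001 mol
mol H = 2 × 0.4564 g H₂O ÷ 18.015 g/mol = 0.050669 mol
mass O = 0.3806 − (0.22822 + 0.051074) = 0.10131 g → mol O = 0.10131 ÷ 15.999 = 0.0063322 mol
Divide by the smallest (0.0063322 mol): C 3.001, H 8.002, O 1.000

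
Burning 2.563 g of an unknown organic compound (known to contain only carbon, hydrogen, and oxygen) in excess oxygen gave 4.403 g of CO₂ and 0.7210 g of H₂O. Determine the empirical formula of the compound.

mol C = 4.403 g CO₂ ÷ 44.009 g/mol = 0.10005 mol
mol H = 2 × 0.7210 g H₂O ÷ 18.015 g/mol = 0.080044 mol
mass O = 2.563 − (1.2017 + 0.080685) = 1.2806 g → mol O = 1.2806 ÷ 15.999 = 0.080045 mol
Divide by the smallest (0.080044 mol): C 1.250, H 1.000, O 1.000
Multiplying each by 4 gives whole numbers: C 5.00, H 4.00, O 4.00

C5H4O4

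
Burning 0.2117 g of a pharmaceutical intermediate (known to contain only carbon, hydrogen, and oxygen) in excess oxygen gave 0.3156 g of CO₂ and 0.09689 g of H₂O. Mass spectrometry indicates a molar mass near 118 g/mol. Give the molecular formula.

C4H6O4

mol C = 0.3156 g CO₂ ÷ 44.009 g/mol = 0.0071713 mol
mol H = 2 × 0.09689 g H₂O ÷ 18.015 g/mol = 0.010757 mol
mass O = 0.2117 − (0.086134 + 0.010843) = 0.11472 g → mol O = 0.11472 ÷ 15.999 = 0.0071707 mol
Divide by the smallest (0.0071707 mol): C 1.000, H 1.500, O 1.000
Multiplying each by 2 gives whole numbers: C 2.00, H 3.00, O 2.00
Empirical formula: C2H3O2
Empirical-formula mass = 59.04 g/mol; 118 ÷ 59.04 ≈ 2, so the molecular formula is C4H6O4.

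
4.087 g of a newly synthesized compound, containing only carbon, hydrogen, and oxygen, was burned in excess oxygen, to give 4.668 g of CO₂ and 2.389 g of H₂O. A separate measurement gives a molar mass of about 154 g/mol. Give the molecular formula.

C4H10O6

mol C = 4.668 g CO₂ ÷ 44.009 g/mol = 0.10607 mol
mol H = 2 × 2.389 g H₂O ÷ 18.015 g/mol = 0.26522 mol
mass O = 4.087 − (1.2740 + 0.26735) = 2.5457 g → mol O = 2.5457 ÷ 15.999 = 0.15911 mol
Divide by the smallest (0.10607 mol): C 1.000, H 2.500, O 1.500
Multiplying each by 2 gives whole numbers: C 2.00, H 5.00, O 3.00
Empirical formula: C2H5O3
Empirical-formula mass = 77.06 g/mol; 154 ÷ 77.06 ≈ 2, so the molecular formula is C4H10O6.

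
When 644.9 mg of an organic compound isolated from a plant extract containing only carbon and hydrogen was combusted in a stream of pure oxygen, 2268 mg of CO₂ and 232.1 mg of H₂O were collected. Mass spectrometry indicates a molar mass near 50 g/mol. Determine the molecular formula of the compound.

C4H2

mol C = 2.268 g CO₂ ÷ 44.009 g/mol = 0.051535 mol
mol H = 2 × 0.2321 g H₂O ÷ 18.015 g/mol = 0.025767 mol
Divide by the smallest (0.025767 mol): C 2.000, H 1.000
Empirical formula: C2H
Empirical-formula mass = 25.03 g/mol; 50 ÷ 25.03 ≈ 2, so the molecular formula is C4H2.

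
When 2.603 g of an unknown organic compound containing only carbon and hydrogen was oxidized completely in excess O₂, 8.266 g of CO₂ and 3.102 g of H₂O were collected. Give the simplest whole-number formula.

mol C = 8.266 g CO₂ ÷ 44.009 g/mol = 0.18783 mol
mol H = 2 × 3.102 g H₂O ÷ 18.015 g/mol = 0.34438 mol
Divide by the smallest (0.18783 mol): C 1.000, H 1.834
Multiplying each by 6 gives whole numbers: C 6.00, H 11.00

C6H11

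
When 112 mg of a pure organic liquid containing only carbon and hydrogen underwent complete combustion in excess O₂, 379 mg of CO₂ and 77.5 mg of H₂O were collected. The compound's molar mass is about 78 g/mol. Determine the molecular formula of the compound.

mol C = 0.379 g CO₂ ÷ 44.009 g/mol = 0.008612 mol
mol H = 2 × 0.0775 g H₂O ÷ 18.015 g/mol = 0.008604 mol
Divide by the smallest (0.008604 mol): C 1.001, H 1.000
Empirical formula: CH
Empirical-formula mass = 13.02 g/mol; 78 ÷ 13.02 ≈ 6, so the molecular formula is C6H6.

C6H6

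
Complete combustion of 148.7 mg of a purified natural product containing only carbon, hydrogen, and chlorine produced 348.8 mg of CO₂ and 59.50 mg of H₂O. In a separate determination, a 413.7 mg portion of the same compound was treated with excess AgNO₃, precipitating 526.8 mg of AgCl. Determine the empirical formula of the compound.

C6H5Cl

mol C = 0.3488 g CO₂ ÷ 44.009 g/mol = 0.0079257 mol
mol H = 2 × 0.05950 g H₂O ÷ 18.015 g/mol = 0.0066056 mol
From the AgCl data: mol Cl per gram of compound = (0.5268 ÷ 143.318) ÷ 0.4137 = 0.0088850 mol/g, so in the 0.1487 g combustion sample mol Cl = 0.0013212 mol
Divide by the smallest (0.0013212 mol): C 5.999, H 5.000, Cl 1.000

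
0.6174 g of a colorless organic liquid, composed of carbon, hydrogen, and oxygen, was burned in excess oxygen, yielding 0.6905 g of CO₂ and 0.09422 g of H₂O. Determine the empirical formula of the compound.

mol C = 0.6905 g CO₂ ÷ 44.009 g/mol = 0.015690 mol
mol H = 2 × 0.09422 g H₂O ÷ 18.015 g/mol = 0.010460 mol
mass O = 0.6174 − (0.18845 + 0.010544) = 0.41840 g → mol O = 0.41840 ÷ 15.999 = 0.026152 mol
Divide by the smallest (0.010460 mol): C 1.500, H 1.000, O 2.500
Multiplying each by 2 gives whole numbers: C 3.00, H 2.00, O 5.00

C3H2O5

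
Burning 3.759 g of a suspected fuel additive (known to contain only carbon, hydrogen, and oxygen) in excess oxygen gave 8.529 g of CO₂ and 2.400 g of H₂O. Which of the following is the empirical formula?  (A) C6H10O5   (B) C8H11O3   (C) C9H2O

(B) C8H11O3

mol C = 8.529 g CO₂ ÷ 44.009 g/mol = 0.19380 mol
mol H = 2 × 2.400 g H₂O ÷ 18.015 g/mol = 0.26644 mol
mass O = 3.759 − (2.3277 + 0.26858) = 1.1627 g → mol O = 1.1627 ÷ 15.999 = 0.072672 mol
Divide by the smallest (0.072672 mol): C 2.667, H 3.666, O 1.000
Multiplying each by 3 gives whole numbers: C 8.00, H 11.00, O 3.00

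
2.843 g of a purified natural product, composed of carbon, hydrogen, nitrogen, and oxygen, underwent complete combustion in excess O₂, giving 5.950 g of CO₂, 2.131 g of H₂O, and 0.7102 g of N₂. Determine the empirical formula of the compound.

mol C = 5.950 g CO₂ ÷ 44.009 g/mol = 0.13520 mol
mol H = 2 × 2.131 g H₂O ÷ 18.015 g/mol = 0.23658 mol
mol N = 2 × 0.7102 g N₂ ÷ 28.014 g/mol = 0.050703 mol
mass O = 2.843 − (1.6239 + 0.23847 + 0.71020) = 0.27044 g → mol O = 0.27044 ÷ 15.999 = 0.016904 mol
Divide by the smallest (0.016904 mol): C 7.998, H 13.996, N 3.000, O 1.000

C8H14N3O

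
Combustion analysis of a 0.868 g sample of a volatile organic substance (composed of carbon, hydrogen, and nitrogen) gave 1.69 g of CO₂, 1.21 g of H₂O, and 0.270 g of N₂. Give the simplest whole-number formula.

C2H7N

mol C = 1.69 g CO₂ ÷ 44.009 g/mol = 0.03840 mol
mol H = 2 × 1.21 g H₂O ÷ 18.015 g/mol = 0.1343 mol
mol N = 2 × 0.270 g N₂ ÷ 28.014 g/mol = 0.01928 mol
Divide by the smallest (0.01928 mol): C 1.992, H 6.969, N 1.000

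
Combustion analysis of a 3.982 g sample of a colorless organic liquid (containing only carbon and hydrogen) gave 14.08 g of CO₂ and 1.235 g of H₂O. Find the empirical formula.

C7H3

mol C = 14.08 g CO₂ ÷ 44.009 g/mol = 0.31993 mol
mol H = 2 × 1.235 g H₂O ÷ 18.015 g/mol = 0.13711 mol
Divide by the smallest (0.13711 mol): C 2.333, H 1.000
Multiplying each by 3 gives whole numbers: C 7.00, H 3.00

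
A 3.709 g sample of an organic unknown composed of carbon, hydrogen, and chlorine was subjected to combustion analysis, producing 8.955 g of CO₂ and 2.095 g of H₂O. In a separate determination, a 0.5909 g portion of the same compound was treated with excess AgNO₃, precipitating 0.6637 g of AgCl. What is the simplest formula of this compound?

C7H8Cl

mol C = 8.955 g CO₂ ÷ 44.009 g/mol = 0.20348 mol
mol H = 2 × 2.095 g H₂O ÷ 18.015 g/mol = 0.23258 mol
From the AgCl data: mol Cl per gram of compound = (0.6637 ÷ 143.318) ÷ 0.5909 = 0.0078371 mol/g, so in the 3.709 g combustion sample mol Cl = 0.029068 mol
Divide by the smallest (0.029068 mol): C 7.000, H 8.001, Cl 1.000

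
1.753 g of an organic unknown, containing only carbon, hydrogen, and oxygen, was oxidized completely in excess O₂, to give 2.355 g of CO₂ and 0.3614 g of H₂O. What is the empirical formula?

mol C = 2.355 g CO₂ ÷ 44.009 g/mol = 0.053512 mol
mol H = 2 × 0.3614 g H₂O ÷ 18.015 g/mol = 0.040122 mol
mass O = 1.753 − (0.64273 + 0.040443) = 1.0698 g → mol O = 1.0698 ÷ 15.999 = 0.066868 mol
Divide by the smallest (0.040122 mol): C 1.334, H 1.000, O 1.667
Multiplying each by 3 gives whole numbers: C 4.00, H 3.00, O 5.00

C4H3O5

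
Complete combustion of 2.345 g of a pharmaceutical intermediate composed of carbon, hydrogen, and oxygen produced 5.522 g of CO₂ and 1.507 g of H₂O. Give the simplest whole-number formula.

mol C = 5.522 g CO₂ ÷ 44.009 g/mol = 0.12547 mol
mol H = 2 × 1.507 g H₂O ÷ 18.015 g/mol = 0.16731 mol
mass O = 2.345 − (1.5071 + 0.16864) = 0.66928 g → mol O = 0.66928 ÷ 15.999 = 0.041833 mol
Divide by the smallest (0.041833 mol): C 2.999, H 3.999, O 1.000

C3H4O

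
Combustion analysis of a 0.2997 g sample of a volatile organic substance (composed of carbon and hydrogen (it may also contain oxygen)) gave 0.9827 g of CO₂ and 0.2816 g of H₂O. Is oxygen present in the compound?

no

mol C = 0.9827 g CO₂ ÷ 44.009 g/mol = 0.022330 mol
mol H = 2 × 0.2816 g H₂O ÷ 18.015 g/mol = 0.031263 mol
C and H together account for 0.29971 g — essentially the entire 0.2997 g sample — so the compound contains no oxygen.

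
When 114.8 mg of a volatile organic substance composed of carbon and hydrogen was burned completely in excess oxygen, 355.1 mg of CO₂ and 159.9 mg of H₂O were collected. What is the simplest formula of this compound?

C5H11

mol C = 0.3551 g CO₂ ÷ 44.009 g/mol = 0.0080688 mol
mol H = 2 × 0.1599 g H₂O ÷ 18.015 g/mol = 0.017752 mol
Divide by the smallest (0.0080688 mol): C 1.000, H 2.200
Multiplying each by 5 gives whole numbers: C 5.00, H 11.00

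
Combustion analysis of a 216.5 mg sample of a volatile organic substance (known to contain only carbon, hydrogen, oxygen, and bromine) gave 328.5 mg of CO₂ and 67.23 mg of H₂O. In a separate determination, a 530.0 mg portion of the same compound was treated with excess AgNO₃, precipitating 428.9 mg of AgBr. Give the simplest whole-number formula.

C8H8BrO3

mol C = 0.3285 g CO₂ ÷ 44.009 g/mol = 0.0074644 mol
mol H = 2 × 0.06723 g H₂O ÷ 18.015 g/mol = 0.0074638 mol
From the AgBr data: mol Br per gram of compound = (0.4289 ÷ 187.772) ÷ 0.5300 = 0.0043097 mol/g, so in the 0.2165 g combustion sample mol Br = 0.00093306 mol
mass O = 0.2165 − (0.089655 + 0.0075235 + 0.074555) = 0.044767 g → mol O = 0.044767 ÷ 15.999 = 0.0027981 mol
Divide by the smallest (0.00093306 mol): C 8.000, H 7.999, Br 1.000, O 2.999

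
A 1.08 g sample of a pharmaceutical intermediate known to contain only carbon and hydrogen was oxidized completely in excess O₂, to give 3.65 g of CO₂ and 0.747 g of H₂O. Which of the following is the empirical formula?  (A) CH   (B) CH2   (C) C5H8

(A) CH

mol C = 3.65 g CO₂ ÷ 44.009 g/mol = 0.08294 mol
mol H = 2 × 0.747 g H₂O ÷ 18.015 g/mol = 0.08293 mol
Divide by the smallest (0.08293 mol): C 1.000, H 1.000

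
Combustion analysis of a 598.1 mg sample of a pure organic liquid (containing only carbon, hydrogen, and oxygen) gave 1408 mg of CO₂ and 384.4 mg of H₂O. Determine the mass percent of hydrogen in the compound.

7.19%

mol C = 1.408 g CO₂ ÷ 44.009 g/mol = 0.031993 mol
mol H = 2 × 0.3844 g H₂O ÷ 18.015 g/mol = 0.042676 mol
mass O = 0.5981 − (0.38427 + 0.043017) = 0.17081 g → mol O = 0.17081 ÷ 15.999 = 0.010676 mol
mass % H = 0.043017 g ÷ 0.5981 g × 100%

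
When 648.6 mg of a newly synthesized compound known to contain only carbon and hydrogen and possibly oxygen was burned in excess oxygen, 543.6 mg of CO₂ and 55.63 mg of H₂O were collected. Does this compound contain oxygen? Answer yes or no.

mol C = 0.5436 g CO₂ ÷ 44.009 g/mol = 0.012352 mol
mol H = 2 × 0.05563 g H₂O ÷ 18.015 g/mol = 0.0061760 mol
C and H account for only 0.15459 g of the 0.6486 g sample; the remaining 0.49401 g must be oxygen.

yes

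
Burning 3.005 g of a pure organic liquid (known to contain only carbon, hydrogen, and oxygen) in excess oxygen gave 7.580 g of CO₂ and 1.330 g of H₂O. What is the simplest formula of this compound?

C7H6O2

mol C = 7.580 g CO₂ ÷ 44.009 g/mol = 0.17224 mol
mol H = 2 × 1.330 g H₂O ÷ 18.015 g/mol = 0.14765 mol
mass O = 3.005 − (2.0687 + 0.14884) = 0.78742 g → mol O = 0.78742 ÷ 15.999 = 0.049217 mol
Divide by the smallest (0.049217 mol): C 3.500, H 3.000, O 1.000
Multiplying each by 2 gives whole numbers: C 7.00, H 6.00, O 2.00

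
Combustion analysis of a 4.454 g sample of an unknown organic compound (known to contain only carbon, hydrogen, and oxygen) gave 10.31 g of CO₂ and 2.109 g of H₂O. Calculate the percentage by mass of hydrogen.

mol C = 10.31 g CO₂ ÷ 44.009 g/mol = 0.23427 mol
mol H = 2 × 2.109 g H₂O ÷ 18.015 g/mol = 0.23414 mol
mass O = 4.454 − (2.8138 + 0.23601) = 1.4042 g → mol O = 1.4042 ÷ 15.999 = 0.087766 mol
mass % H = 0.23601 g ÷ 4.454 g × 100%

5.30%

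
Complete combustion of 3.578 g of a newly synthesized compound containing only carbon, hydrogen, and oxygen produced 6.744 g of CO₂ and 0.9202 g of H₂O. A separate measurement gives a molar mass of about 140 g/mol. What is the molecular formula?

C6H4O4

mol C = 6.744 g CO₂ ÷ 44.009 g/mol = 0.15324 mol
mol H = 2 × 0.9202 g H₂O ÷ 18.015 g/mol = 0.10216 mol
mass O = 3.578 − (1.8406 + 0.10298) = 1.6344 g → mol O = 1.6344 ÷ 15.999 = 0.10216 mol
Divide by the smallest (0.10216 mol): C 1.500, H 1.000, O 1.000
Multiplying each by 2 gives whole numbers: C 3.00, H 2.00, O 2.00
Empirical formula: C3H2O2
Empirical-formula mass = 70.05 g/mol; 140 ÷ 70.05 ≈ 2, so the molecular formula is C6H4O4.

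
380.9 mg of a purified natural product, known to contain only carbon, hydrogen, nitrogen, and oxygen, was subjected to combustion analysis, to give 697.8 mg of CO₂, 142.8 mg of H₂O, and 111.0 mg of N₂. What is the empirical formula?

mol C = 0.6978 g CO₂ ÷ 44.009 g/mol = 0.015856 mol
mol H = 2 × 0.1428 g H₂O ÷ 18.015 g/mol = 0.015853 mol
mol N = 2 × 0.1110 g N₂ ÷ 28.014 g/mol = 0.0079246 mol
mass O = 0.3809 − (0.19044 + 0.015980 + 0.11100) = 0.063475 g → mol O = 0.063475 ÷ 15.999 = 0.0039674 mol
Divide by the smallest (0.0039674 mol): C 3.996, H 3.996, N 1.997, O 1.000

C4H4N2O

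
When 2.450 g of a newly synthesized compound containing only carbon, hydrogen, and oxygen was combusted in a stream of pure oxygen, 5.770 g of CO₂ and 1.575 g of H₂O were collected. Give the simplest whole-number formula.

mol C = 5.770 g CO₂ ÷ 44.009 g/mol = 0.13111 mol
mol H = 2 × 1.575 g H₂O ÷ 18.015 g/mol = 0.17485 mol
mass O = 2.450 − (1.5748 + 0.17625) = 0.69899 g → mol O = 0.69899 ÷ 15.999 = 0.043690 mol
Divide by the smallest (0.043690 mol): C 3.001, H 4.002, O 1.000

C3H4O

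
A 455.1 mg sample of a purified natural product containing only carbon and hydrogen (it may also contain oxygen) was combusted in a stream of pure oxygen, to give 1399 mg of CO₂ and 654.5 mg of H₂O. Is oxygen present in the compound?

no

mol C = 1.399 g CO₂ ÷ 44.009 g/mol = 0.031789 mol
mol H = 2 × 0.6545 g H₂O ÷ 18.015 g/mol = 0.072662 mol
C and H together account for 0.45506 g — essentially the entire 0.4551 g sample — so the compound contains no oxygen.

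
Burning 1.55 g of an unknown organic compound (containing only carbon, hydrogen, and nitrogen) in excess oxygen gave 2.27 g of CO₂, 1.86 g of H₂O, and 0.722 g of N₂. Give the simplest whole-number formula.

CH4N

mol C = 2.27 g CO₂ ÷ 44.009 g/mol = 0.05158 mol
mol H = 2 × 1.86 g H₂O ÷ 18.015 g/mol = 0.2065 mol
mol N = 2 × 0.722 g N₂ ÷ 28.014 g/mol = 0.05155 mol
Divide by the smallest (0.05155 mol): C 1.001, H 4.006, N 1.000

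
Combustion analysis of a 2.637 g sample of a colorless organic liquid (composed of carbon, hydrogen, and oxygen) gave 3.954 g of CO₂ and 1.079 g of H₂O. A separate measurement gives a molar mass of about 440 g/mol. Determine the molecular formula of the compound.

mol C = 3.954 g CO₂ ÷ 44.009 g/mol = 0.089845 mol
mol H = 2 × 1.079 g H₂O ÷ 18.015 g/mol = 0.11979 mol
mass O = 2.637 − (1.0791 + 0.12075) = 1.4371 g → mol O = 1.4371 ÷ 15.999 = 0.089826 mol
Divide by the smallest (0.089826 mol): C 1.000, H 1.334, O 1.000
Multiplying each by 3 gives whole numbers: C 3.00, H 4.00, O 3.00
Empirical formula: C3H4O3
Empirical-formula mass = 88.06 g/mol; 440 ÷ 88.06 ≈ 5, so the molecular formula is C15H20O15.

C15H20O15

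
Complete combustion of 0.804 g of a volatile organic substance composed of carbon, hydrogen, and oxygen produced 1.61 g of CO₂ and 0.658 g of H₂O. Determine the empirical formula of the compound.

C2H4O

mol C = 1.61 g CO₂ ÷ 44.009 g/mol = 0.03658 mol
mol H = 2 × 0.658 g H₂O ÷ 18.015 g/mol = 0.07305 mol
mass O = 0.804 − (0.4394 + 0.07363) = 0.2910 g → mol O = 0.2910 ÷ 15.999 = 0.01819 mol
Divide by the smallest (0.01819 mol): C 2.012, H 4.017, O 1.000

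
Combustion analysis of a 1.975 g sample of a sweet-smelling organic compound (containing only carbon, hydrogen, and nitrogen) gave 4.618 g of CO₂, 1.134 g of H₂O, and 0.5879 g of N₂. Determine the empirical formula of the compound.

mol C = 4.618 g CO₂ ÷ 44.009 g/mol = 0.10493 mol
mol H = 2 × 1.134 g H₂O ÷ 18.015 g/mol = 0.12590 mol
mol N = 2 × 0.5879 g N₂ ÷ 28.014 g/mol = 0.041972 mol
Divide by the smallest (0.041972 mol): C 2.500, H 3.000, N 1.000
Multiplying each by 2 gives whole numbers: C 5.00, H 6.00, N 2.00

C5H6N2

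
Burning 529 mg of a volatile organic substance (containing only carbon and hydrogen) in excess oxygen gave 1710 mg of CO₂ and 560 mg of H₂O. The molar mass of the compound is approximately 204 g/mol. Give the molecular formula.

mol C = 1.71 g CO₂ ÷ 44.009 g/mol = 0.03886 mol
mol H = 2 × 0.560 g H₂O ÷ 18.015 g/mol = 0.06217 mol
Divide by the smallest (0.03886 mol): C 1.000, H 1.600
Multiplying each by 5 gives whole numbers: C 5.00, H 8.00
Empirical formula: C5H8
Empirical-formula mass = 68.12 g/mol; 204 ÷ 68.12 ≈ 3, so the molecular formula is C15H24.

C15H24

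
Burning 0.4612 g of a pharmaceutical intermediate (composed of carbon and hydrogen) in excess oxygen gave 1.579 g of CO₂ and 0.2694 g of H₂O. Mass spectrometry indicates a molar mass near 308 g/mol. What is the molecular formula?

C24H20

mol C = 1.579 g CO₂ ÷ 44.009 g/mol = 0.035879 mol
mol H = 2 × 0.2694 g H₂O ÷ 18.015 g/mol = 0.029908 mol
Divide by the smallest (0.029908 mol): C 1.200, H 1.000
Multiplying each by 5 gives whole numbers: C 6.00, H 5.00
Empirical formula: C6H5
Empirical-formula mass = 77.11 g/mol; 308 ÷ 77.11 ≈ 4, so the molecular formula is C24H20.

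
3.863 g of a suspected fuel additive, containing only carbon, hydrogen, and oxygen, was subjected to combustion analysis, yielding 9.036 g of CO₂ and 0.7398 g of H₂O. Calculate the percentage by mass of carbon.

mol C = 9.036 g CO₂ ÷ 44.009 g/mol = 0.20532 mol
mol H = 2 × 0.7398 g H₂O ÷ 18.015 g/mol = 0.082132 mol
mass O = 3.863 − (2.4661 + 0.082789) = 1.3141 g → mol O = 1.3141 ÷ 15.999 = 0.082136 mol
mass % C = 2.4661 g ÷ 3.863 g × 100%

63.84%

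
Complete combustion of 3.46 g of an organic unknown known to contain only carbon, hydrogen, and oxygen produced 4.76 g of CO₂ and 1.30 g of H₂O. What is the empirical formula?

mol C = 4.76 g CO₂ ÷ 44.009 g/mol = 0.1082 mol
mol H = 2 × 1.30 g H₂O ÷ 18.015 g/mol = 0.1443 mol
mass O = 3.46 − (1.299 + 0.1455) = 2.015 g → mol O = 2.015 ÷ 15.999 = 0.1260 mol
Divide by the smallest (0.1082 mol): C 1.000, H 1.334, O 1.165
Multiplying each by 6 gives whole numbers: C 6.00, H 8.01, O 6.99

C6H8O7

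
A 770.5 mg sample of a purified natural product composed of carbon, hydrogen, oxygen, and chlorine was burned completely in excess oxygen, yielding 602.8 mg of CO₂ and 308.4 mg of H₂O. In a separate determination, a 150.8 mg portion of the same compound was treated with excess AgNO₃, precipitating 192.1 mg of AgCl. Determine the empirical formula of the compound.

C2H5ClO3

mol C = 0.6028 g CO₂ ÷ 44.009 g/mol = 0.013697 mol
mol H = 2 × 0.3084 g H₂O ÷ 18.015 g/mol = 0.034238 mol
From the AgCl data: mol Cl per gram of compound = (0.1921 ÷ 143.318) ÷ 0.1508 = 0.0088884 mol/g, so in the 0.7705 g combustion sample mol Cl = 0.0068485 mol
mass O = 0.7705 − (0.16452 + 0.034512 + 0.24278) = 0.32869 g → mol O = 0.32869 ÷ 15.999 = 0.020544 mol
Divide by the smallest (0.0068485 mol): C 2.000, H 4.999, Cl 1.000, O 3.000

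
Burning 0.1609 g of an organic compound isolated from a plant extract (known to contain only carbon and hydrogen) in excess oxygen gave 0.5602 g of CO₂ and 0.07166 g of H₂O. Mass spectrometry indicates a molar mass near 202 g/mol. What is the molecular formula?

C16H10

mol C = 0.5602 g CO₂ ÷ 44.009 g/mol = 0.012729 mol
mol H = 2 × 0.07166 g H₂O ÷ 18.015 g/mol = 0.0079556 mol
Divide by the smallest (0.0079556 mol): C 1.600, H 1.000
Multiplying each by 5 gives whole numbers: C 8.00, H 5.00
Empirical formula: C8H5
Empirical-formula mass = 101.13 g/mol; 202 ÷ 101.13 ≈ 2, so the molecular formula is C16H10.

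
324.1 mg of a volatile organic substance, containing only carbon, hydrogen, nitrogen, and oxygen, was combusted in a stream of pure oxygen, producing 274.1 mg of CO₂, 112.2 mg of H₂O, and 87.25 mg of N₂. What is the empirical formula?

C2H4N2O3

mol C = 0.2741 g CO₂ ÷ 44.009 g/mol = 0.0062283 mol
mol H = 2 × 0.1122 g H₂O ÷ 18.015 g/mol = 0.012456 mol
mol N = 2 × 0.08725 g N₂ ÷ 28.014 g/mol = 0.0062290 mol
mass O = 0.3241 − (0.074808 + 0.012556 + 0.087250) = 0.14949 g → mol O = 0.14949 ÷ 15.999 = 0.0093435 mol
Divide by the smallest (0.0062283 mol): C 1.000, H 2.000, N 1.000, O 1.500
Multiplying each by 2 gives whole numbers: C 2.00, H 4.00, N 2.00, O 3.00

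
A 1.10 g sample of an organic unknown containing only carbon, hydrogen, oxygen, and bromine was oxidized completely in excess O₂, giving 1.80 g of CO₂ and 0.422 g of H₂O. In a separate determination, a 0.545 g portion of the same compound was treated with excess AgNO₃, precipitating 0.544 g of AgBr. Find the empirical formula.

mol C = 1.80 g CO₂ ÷ 44.009 g/mol = 0.04090 mol
mol H = 2 × 0.422 g H₂O ÷ 18.015 g/mol = 0.04685 mol
From the AgBr data: mol Br per gram of compound = (0.544 ÷ 187.772) ÷ 0.545 = 0.005316 mol/g, so in the 1.10 g combustion sample mol Br = 0.005847 mol
mass O = 1.10 − (0.4913 + 0.04722 + 0.4672) = 0.09428 g → mol O = 0.09428 ÷ 15.999 = 0.005893 mol
Divide by the smallest (0.005847 mol): C 6.995, H 8.012, Br 1.000, O 1.008

C7H8BrO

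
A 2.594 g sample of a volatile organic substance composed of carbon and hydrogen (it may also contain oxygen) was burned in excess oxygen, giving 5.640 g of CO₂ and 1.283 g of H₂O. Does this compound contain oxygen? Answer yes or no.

mol C = 5.640 g CO₂ ÷ 44.009 g/mol = 0.12816 mol
mol H = 2 × 1.283 g H₂O ÷ 18.015 g/mol = 0.14244 mol
C and H account for only 1.6829 g of the 2.594 g sample; the remaining 0.91115 g must be oxygen.

yes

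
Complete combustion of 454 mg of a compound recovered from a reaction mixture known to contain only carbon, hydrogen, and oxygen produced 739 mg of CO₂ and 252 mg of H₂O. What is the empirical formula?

C6H10O5

mol C = 0.739 g CO₂ ÷ 44.009 g/mol = 0.01679 mol
mol H = 2 × 0.252 g H₂O ÷ 18.015 g/mol = 0.02798 mol
mass O = 0.454 − (0.2017 + 0.02820) = 0.2241 g → mol O = 0.2241 ÷ 15.999 = 0.01401 mol
Divide by the smallest (0.01401 mol): C 1.199, H 1.997, O 1.000
Multiplying each by 5 gives whole numbers: C 5.99, H 9.99, O 5.00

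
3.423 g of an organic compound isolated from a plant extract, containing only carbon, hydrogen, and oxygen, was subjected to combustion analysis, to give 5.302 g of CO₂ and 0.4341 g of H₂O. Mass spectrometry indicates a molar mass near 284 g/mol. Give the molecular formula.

C10H4O10

mol C = 5.302 g CO₂ ÷ 44.009 g/mol = 0.12048 mol
mol H = 2 × 0.4341 g H₂O ÷ 18.015 g/mol = 0.048193 mol
mass O = 3.423 − (1.4470 + 0.048579) = 1.9274 g → mol O = 1.9274 ÷ 15.999 = 0.12047 mol
Divide by the smallest (0.048193 mol): C 2.500, H 1.000, O 2.500
Multiplying each by 2 gives whole numbers: C 5.00, H 2.00, O 5.00
Empirical formula: C5H2O5
Empirical-formula mass = 142.07 g/mol; 284 ÷ 142.07 ≈ 2, so the molecular formula is C10H4O10.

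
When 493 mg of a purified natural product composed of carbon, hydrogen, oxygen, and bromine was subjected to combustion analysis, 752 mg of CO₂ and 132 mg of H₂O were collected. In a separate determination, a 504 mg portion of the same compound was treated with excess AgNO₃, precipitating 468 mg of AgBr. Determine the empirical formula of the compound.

mol C = 0.752 g CO₂ ÷ 44.009 g/mol = 0.01709 mol
mol H = 2 × 0.132 g H₂O ÷ 18.015 g/mol = 0.01465 mol
From the AgBr data: mol Br per gram of compound = (0.468 ÷ 187.772) ÷ 0.504 = 0.004945 mol/g, so in the 0.493 g combustion sample mol Br = 0.002438 mol
mass O = 0.493 − (0.2052 + 0.01477 + 0.1948) = 0.07819 g → mol O = 0.07819 ÷ 15.999 = 0.004887 mol
Divide by the smallest (0.002438 mol): C 7.009, H 6.011, Br 1.000, O 2.005

C7H6BrO2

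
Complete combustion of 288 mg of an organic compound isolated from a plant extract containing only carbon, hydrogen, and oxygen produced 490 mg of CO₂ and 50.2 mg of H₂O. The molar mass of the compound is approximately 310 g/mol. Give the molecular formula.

C12H6O10

mol C = 0.490 g CO₂ ÷ 44.009 g/mol = 0.01113 mol
mol H = 2 × 0.0502 g H₂O ÷ 18.015 g/mol = 0.005573 mol
mass O = 0.288 − (0.1337 + 0.005618) = 0.1487 g → mol O = 0.1487 ÷ 15.999 = 0.009291 mol
Divide by the smallest (0.005573 mol): C 1.998, H 1.000, O 1.667
Multiplying each by 3 gives whole numbers: C 5.99, H 3.00, O 5.00
Empirical formula: C6H3O5
Empirical-formula mass = 155.09 g/mol; 310 ÷ 155.09 ≈ 2, so the molecular formula is C12H6O10.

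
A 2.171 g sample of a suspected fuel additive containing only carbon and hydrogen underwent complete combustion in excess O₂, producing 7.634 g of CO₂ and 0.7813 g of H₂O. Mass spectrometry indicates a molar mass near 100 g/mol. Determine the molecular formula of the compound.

C8H4

mol C = 7.634 g CO₂ ÷ 44.009 g/mol = 0.17346 mol
mol H = 2 × 0.7813 g H₂O ÷ 18.015 g/mol = 0.086739 mol
Divide by the smallest (0.086739 mol): C 2.000, H 1.000
Empirical formula: C2H
Empirical-formula mass = 25.03 g/mol; 100 ÷ 25.03 ≈ 4, so the molecular formula is C8H4.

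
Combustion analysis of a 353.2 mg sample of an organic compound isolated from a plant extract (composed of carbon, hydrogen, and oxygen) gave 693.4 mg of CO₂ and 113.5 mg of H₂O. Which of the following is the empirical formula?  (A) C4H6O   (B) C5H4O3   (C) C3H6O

mol C = 0.6934 g CO₂ ÷ 44.009 g/mol = 0.015756 mol
mol H = 2 × 0.1135 g H₂O ÷ 18.015 g/mol = 0.012601 mol
mass O = 0.3532 − (0.18924 + 0.012701) = 0.15125 g → mol O = 0.15125 ÷ 15.999 = 0.0094540 mol
Divide by the smallest (0.0094540 mol): C 1.667, H 1.333, O 1.000
Multiplying each by 3 gives whole numbers: C 5.00, H 4.00, O 3.00

(B) C5H4O3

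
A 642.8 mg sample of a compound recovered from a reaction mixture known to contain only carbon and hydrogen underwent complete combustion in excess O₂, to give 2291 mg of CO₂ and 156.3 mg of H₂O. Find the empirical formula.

C3H

mol C = 2.291 g CO₂ ÷ 44.009 g/mol = 0.052058 mol
mol H = 2 × 0.1563 g H₂O ÷ 18.015 g/mol = 0.017352 mol
Divide by the smallest (0.017352 mol): C 3.000, H 1.000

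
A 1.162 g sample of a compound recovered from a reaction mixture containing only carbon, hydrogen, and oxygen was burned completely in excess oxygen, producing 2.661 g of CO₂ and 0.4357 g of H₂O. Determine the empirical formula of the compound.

C5H4O2

mol C = 2.661 g CO₂ ÷ 44.009 g/mol = 0.060465 mol
mol H = 2 × 0.4357 g H₂O ÷ 18.015 g/mol = 0.048371 mol
mass O = 1.162 − (0.72624 + 0.048758) = 0.38700 g → mol O = 0.38700 ÷ 15.999 = 0.024189 mol
Divide by the smallest (0.024189 mol): C 2.500, H 2.000, O 1.000
Multiplying each by 2 gives whole numbers: C 5.00, H 4.00, O 2.00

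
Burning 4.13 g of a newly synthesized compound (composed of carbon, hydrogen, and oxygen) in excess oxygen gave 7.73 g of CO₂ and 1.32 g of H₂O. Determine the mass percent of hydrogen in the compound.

mol C = 7.73 g CO₂ ÷ 44.009 g/mol = 0.1756 mol
mol H = 2 × 1.32 g H₂O ÷ 18.015 g/mol = 0.1465 mol
mass O = 4.13 − (2.110 + 0.1477) = 1.873 g → mol O = 1.873 ÷ 15.999 = 0.1170 mol
mass % H = 0.1477 g ÷ 4.13 g × 100%

3.6%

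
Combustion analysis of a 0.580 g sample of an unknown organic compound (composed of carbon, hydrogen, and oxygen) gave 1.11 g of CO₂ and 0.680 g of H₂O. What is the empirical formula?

C2H6O

mol C = 1.11 g CO₂ ÷ 44.009 g/mol = 0.02522 mol
mol H = 2 × 0.680 g H₂O ÷ 18.015 g/mol = 0.07549 mol
mass O = 0.580 − (0.3029 + 0.07610) = 0.2010 g → mol O = 0.2010 ÷ 15.999 = 0.01256 mol
Divide by the smallest (0.01256 mol): C 2.008, H 6.010, O 1.000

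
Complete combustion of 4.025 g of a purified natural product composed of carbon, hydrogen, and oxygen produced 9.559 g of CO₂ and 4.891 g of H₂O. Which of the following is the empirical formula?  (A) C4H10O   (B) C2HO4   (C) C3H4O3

mol C = 9.559 g CO₂ ÷ 44.009 g/mol = 0.21721 mol
mol H = 2 × 4.891 g H₂O ÷ 18.015 g/mol = 0.54299 mol
mass O = 4.025 − (2.6089 + 0.54734) = 0.86881 g → mol O = 0.86881 ÷ 15.999 = 0.054304 mol
Divide by the smallest (0.054304 mol): C 4.000, H 9.999, O 1.000

(A) C4H10O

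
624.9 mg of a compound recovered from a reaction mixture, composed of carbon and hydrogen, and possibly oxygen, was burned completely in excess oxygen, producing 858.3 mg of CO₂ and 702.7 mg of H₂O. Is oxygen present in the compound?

yes

mol C = 0.8583 g CO₂ ÷ 44.009 g/mol = 0.019503 mol
mol H = 2 × 0.7027 g H₂O ÷ 18.015 g/mol = 0.078013 mol
C and H account for only 0.31289 g of the 0.6249 g sample; the remaining 0.31201 g must be oxygen.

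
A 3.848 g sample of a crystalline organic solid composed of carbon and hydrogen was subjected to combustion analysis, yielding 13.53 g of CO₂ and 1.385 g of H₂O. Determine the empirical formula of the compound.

C2H

mol C = 13.53 g CO₂ ÷ 44.009 g/mol = 0.30744 mol
mol H = 2 × 1.385 g H₂O ÷ 18.015 g/mol = 0.15376 mol
Divide by the smallest (0.15376 mol): C 1.999, H 1.000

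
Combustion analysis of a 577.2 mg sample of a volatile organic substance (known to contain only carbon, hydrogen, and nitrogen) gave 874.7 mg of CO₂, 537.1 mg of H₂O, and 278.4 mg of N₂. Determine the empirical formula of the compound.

CH3N

mol C = 0.8747 g CO₂ ÷ 44.009 g/mol = 0.019875 mol
mol H = 2 × 0.5371 g H₂O ÷ 18.015 g/mol = 0.059628 mol
mol N = 2 × 0.2784 g N₂ ÷ 28.014 g/mol = 0.019876 mol
Divide by the smallest (0.019875 mol): C 1.000, H 3.000, N 1.000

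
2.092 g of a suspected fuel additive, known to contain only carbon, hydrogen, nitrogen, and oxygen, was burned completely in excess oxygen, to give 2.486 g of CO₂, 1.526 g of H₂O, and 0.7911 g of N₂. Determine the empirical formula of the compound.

C2H6N2O

mol C = 2.486 g CO₂ ÷ 44.009 g/mol = 0.056488 mol
mol H = 2 × 1.526 g H₂O ÷ 18.015 g/mol = 0.16941 mol
mol N = 2 × 0.7911 g N₂ ÷ 28.014 g/mol = 0.056479 mol
mass O = 2.092 − (0.67848 + 0.17077 + 0.79110) = 0.45165 g → mol O = 0.45165 ÷ 15.999 = 0.028230 mol
Divide by the smallest (0.028230 mol): C 2.001, H 6.001, N 2.001, O 1.000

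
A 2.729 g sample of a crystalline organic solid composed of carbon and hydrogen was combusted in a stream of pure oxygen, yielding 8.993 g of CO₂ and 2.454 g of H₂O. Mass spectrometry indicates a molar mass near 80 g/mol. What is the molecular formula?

mol C = 8.993 g CO₂ ÷ 44.009 g/mol = 0.20434 mol
mol H = 2 × 2.454 g H₂O ÷ 18.015 g/mol = 0.27244 mol
Divide by the smallest (0.20434 mol): C 1.000, H 1.333
Multiplying each by 3 gives whole numbers: C 3.00, H 4.00
Empirical formula: C3H4
Empirical-formula mass = 40.06 g/mol; 80 ÷ 40.06 ≈ 2, so the molecular formula is C6H8.

C6H8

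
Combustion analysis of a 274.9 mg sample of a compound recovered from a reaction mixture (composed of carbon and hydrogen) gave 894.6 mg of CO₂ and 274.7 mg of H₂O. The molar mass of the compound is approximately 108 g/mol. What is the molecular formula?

C8H12

mol C = 0.8946 g CO₂ ÷ 44.009 g/mol = 0.020328 mol
mol H = 2 × 0.2747 g H₂O ÷ 18.015 g/mol = 0.030497 mol
Divide by the smallest (0.020328 mol): C 1.000, H 1.500
Multiplying each by 2 gives whole numbers: C 2.00, H 3.00
Empirical formula: C2H3
Empirical-formula mass = 27.05 g/mol; 108 ÷ 27.05 ≈ 4, so the molecular formula is C8H12.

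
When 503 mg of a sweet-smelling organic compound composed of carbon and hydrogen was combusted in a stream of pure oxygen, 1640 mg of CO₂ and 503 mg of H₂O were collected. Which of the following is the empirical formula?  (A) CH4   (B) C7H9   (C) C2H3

mol C = 1.64 g CO₂ ÷ 44.009 g/mol = 0.03727 mol
mol H = 2 × 0.503 g H₂O ÷ 18.015 g/mol = 0.05584 mol
Divide by the smallest (0.03727 mol): C 1.000, H 1.499
Multiplying each by 2 gives whole numbers: C 2.00, H 3.00

(C) C2H3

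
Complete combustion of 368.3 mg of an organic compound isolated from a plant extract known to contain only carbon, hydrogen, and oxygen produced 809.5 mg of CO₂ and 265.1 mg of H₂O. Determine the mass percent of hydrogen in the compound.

mol C = 0.8095 g CO₂ ÷ 44.009 g/mol = 0.018394 mol
mol H = 2 × 0.2651 g H₂O ÷ 18.015 g/mol = 0.029431 mol
mass O = 0.3683 − (0.22093 + 0.029666) = 0.11770 g → mol O = 0.11770 ÷ 15.999 = 0.0073569 mol
mass % H = 0.029666 g ÷ 0.3683 g × 100%

8.05%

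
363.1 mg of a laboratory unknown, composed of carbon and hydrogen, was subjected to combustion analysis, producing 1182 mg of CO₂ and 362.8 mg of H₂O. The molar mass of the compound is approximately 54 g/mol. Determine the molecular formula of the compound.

C4H6

mol C = 1.182 g CO₂ ÷ 44.009 g/mol = 0.026858 mol
mol H = 2 × 0.3628 g H₂O ÷ 18.015 g/mol = 0.040278 mol
Divide by the smallest (0.026858 mol): C 1.000, H 1.500
Multiplying each by 2 gives whole numbers: C 2.00, H 3.00
Empirical formula: C2H3
Empirical-formula mass = 27.05 g/mol; 54 ÷ 27.05 ≈ 2, so the molecular formula is C4H6.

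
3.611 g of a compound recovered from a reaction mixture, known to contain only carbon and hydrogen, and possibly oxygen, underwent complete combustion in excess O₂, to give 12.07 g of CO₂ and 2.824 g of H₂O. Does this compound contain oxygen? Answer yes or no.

no

mol C = 12.07 g CO₂ ÷ 44.009 g/mol = 0.27426 mol
mol H = 2 × 2.824 g H₂O ÷ 18.015 g/mol = 0.31352 mol
C and H together account for 3.6102 g — essentially the entire 3.611 g sample — so the compound contains no oxygen.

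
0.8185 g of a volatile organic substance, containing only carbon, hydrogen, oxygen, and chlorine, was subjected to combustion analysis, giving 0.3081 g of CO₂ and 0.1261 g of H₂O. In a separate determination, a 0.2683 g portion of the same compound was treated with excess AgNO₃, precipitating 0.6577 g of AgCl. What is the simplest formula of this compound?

CH2Cl2O2

mol C = 0.3081 g CO₂ ÷ 44.009 g/mol = 0.0070008 mol
mol H = 2 × 0.1261 g H₂O ÷ 18.015 g/mol = 0.013999 mol
From the AgCl data: mol Cl per gram of compound = (0.6577 ÷ 143.318) ÷ 0.2683 = 0.017104 mol/g, so in the 0.8185 g combustion sample mol Cl = 0.014000 mol
mass O = 0.8185 − (0.084087 + 0.014111 + 0.49630) = 0.22400 g → mol O = 0.22400 ÷ 15.999 = 0.014001 mol
Divide by the smallest (0.0070008 mol): C 1.000, H 2.000, Cl 2.000, O 2.000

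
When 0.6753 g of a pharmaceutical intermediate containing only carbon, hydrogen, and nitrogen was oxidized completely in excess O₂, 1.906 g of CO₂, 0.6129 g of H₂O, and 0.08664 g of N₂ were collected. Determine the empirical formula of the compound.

mol C = 1.906 g CO₂ ÷ 44.009 g/mol = 0.043309 mol
mol H = 2 × 0.6129 g H₂O ÷ 18.015 g/mol = 0.068043 mol
mol N = 2 × 0.08664 g N₂ ÷ 28.014 g/mol = 0.0061855 mol
Divide by the smallest (0.0061855 mol): C 7.002, H 11.000, N 1.000

C7H11N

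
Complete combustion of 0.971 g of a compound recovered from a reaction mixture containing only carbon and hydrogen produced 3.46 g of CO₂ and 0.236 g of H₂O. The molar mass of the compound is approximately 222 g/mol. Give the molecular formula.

mol C = 3.46 g CO₂ ÷ 44.009 g/mol = 0.07862 mol
mol H = 2 × 0.236 g H₂O ÷ 18.015 g/mol = 0.02620 mol
Divide by the smallest (0.02620 mol): C 3.001, H 1.000
Empirical formula: C3H
Empirical-formula mass = 37.04 g/mol; 222 ÷ 37.04 ≈ 6, so the molecular formula is C18H6.

C18H6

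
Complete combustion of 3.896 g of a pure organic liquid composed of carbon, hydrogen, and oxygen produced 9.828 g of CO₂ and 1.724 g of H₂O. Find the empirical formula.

mol C = 9.828 g CO₂ ÷ 44.009 g/mol = 0.22332 mol
mol H = 2 × 1.724 g H₂O ÷ 18.015 g/mol = 0.19140 mol
mass O = 3.896 − (2.6823 + 0.19293) = 1.0208 g → mol O = 1.0208 ÷ 15.999 = 0.063804 mol
Divide by the smallest (0.063804 mol): C 3.500, H 3.000, O 1.000
Multiplying each by 2 gives whole numbers: C 7.00, H 6.00, O 2.00

C7H6O2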